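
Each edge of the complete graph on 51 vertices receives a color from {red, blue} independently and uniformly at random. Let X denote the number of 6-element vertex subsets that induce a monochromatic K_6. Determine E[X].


Let X = Σ_S X_S over the C(51, 6) = 18009460 subsets S of size 6, where X_S = 1 if the K_6 on S is monochromatic.
For a fixed S, the K_6 on S has C(6, 2) = 15 edges. P[all 15 edges red] = (1/2)^15, and likewise for blue, so P[monochromatic] = 2·(1/2)^15 = 2^{1 − 15} = 1/16384.
By linearity of expectation: E[X] = C(51, 6) · 2^{1 − 15} = 18009460 · 1/16384 = 4502365/4096.
Numerically: E[X] ≈ 1099.21021.

E[X] = C(51,6)·2^(1−C(6,2)) = 4502365/4096 ≈ 1099.21021.


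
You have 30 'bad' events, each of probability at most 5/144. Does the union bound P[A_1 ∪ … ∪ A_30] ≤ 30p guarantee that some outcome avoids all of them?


Union bound: P[∪_{i=1}^{30} A_i] ≤ Σ_i P[A_i] ≤ 30·p = 30·(5/144) = 25/24.
Numerically: 25/24 ≈ 1.0416667.
Is 25/24 < 1? NO.
Since the bound 25/24 is ≥ 1, the union bound is uninformative here; it does NOT by itself certify existence.

30·p = 25/24 ≈ 1.0416667; existence NOT certified by the union bound.


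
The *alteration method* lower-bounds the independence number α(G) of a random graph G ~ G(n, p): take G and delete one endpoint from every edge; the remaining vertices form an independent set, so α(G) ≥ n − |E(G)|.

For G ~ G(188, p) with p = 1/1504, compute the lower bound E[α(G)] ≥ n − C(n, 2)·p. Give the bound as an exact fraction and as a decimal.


E[|E(G)|] = C(188, 2)·p = 17578 · (1/1504) = 187/16.
E[α(G)] ≥ n − E[|E(G)|] = 188 − 187/16 = 2821/16.
Numerically: ≈ 176.3125.
(This is only a lower bound; the true E[α(G)] may be larger.)

E[α(G)] ≥ 2821/16 ≈ 176.3125.


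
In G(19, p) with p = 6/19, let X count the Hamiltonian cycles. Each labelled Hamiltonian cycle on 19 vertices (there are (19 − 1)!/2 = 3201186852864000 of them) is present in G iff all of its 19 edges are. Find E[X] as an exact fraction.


K_19 has (19 − 1)!/2 = 3201186852864000 labelled Hamiltonian cycles.
For each such Hamiltonian cycle H, let X_H = 1 if all 19 edges of H are present in G. Then P[X_H = 1] = p^{19} = (6/19)^{19} = 609359740010496/1978419655660313589123979.
By linearity: E[X] = Σ_H E[X_H] = 3201186852864000 · p^{19} = 3201186852864000 · 609359740010496/1978419655660313589123979 = 1950674388386224952567660544000/1978419655660313589123979.
Numerically: E[X] ≈ 9.86e+05.

E[X] = 3201186852864000 · (6/19)^{19} = 1950674388386224952567660544000/1978419655660313589123979 ≈ 9.86e+05.


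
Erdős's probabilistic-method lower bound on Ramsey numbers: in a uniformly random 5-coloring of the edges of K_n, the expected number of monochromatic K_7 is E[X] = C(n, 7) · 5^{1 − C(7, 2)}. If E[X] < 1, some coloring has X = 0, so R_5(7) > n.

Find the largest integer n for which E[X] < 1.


We need C(n, 7) · 5^{1 − 21} < 1, i.e. C(n, 7) < 5^{21 − 1} = 95367431640625.
Check values of n near the boundary:
  n = 333: C(333, 7) = 84549532139028; 84549532139028 < 95367431640625? YES
  n = 334: C(334, 7) = 86359460961576; 86359460961576 < 95367431640625? YES
  n = 335: C(335, 7) = 88202498238195; 88202498238195 < 95367431640625? YES
  n = 336: C(336, 7) = 90079147136880; 90079147136880 < 95367431640625? YES
  n = 337: C(337, 7) = 91989916924632; 91989916924632 < 95367431640625? YES
  n = 338: C(338, 7) = 93935323022736; 93935323022736 < 95367431640625? YES
  n = 339: C(339, 7) = 95915887062372; 95915887062372 < 95367431640625? NO
The largest n with C(n, 7) < 95367431640625 is n = 338 (where E[X] = 93935323022736/95367431640625 ≈ 0.98498). Hence R_5(7) > 338, i.e. R_5(7) ≥ 339.

Largest n = 338; hence R_5(7) > 338.


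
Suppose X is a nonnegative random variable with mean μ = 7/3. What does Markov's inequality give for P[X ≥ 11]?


μ = E[X] = 7/3, a = 11.
Markov: P[X ≥ 11] ≤ μ/a = (7/3)/11 = 7/33.
Numerically: ≈ 0.212.
(Since a = 11 > μ = 2.333, the bound 7/33 is < 1 and informative.)

P[X ≥ 11] ≤ 7/33 ≈ 0.212.


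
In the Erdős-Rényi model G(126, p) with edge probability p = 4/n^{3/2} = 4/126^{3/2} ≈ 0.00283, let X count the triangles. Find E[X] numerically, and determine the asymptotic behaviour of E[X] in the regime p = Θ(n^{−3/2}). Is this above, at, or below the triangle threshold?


Number of potential triangles: C(126, 3) = 325500.
Each occurs with probability p³ ≈ (0.00283)³ ≈ 2.26210e-08.
By linearity: E[X] = C(126, 3)·p³ ≈ 325500 · 2.26210e-08 ≈ 0.007.
Since α = 3/2 > 1, p = c/n^{3/2} = o(1/n) is below the triangle threshold p ~ 1/n. Asymptotically E[X] ~ (c³/6)·n^{3(1−α)} = (4³/6)·n^{-1.5} → 0, so by Markov's inequality G has no triangles w.h.p.

E[X] ≈ 0.007; in regime p = Θ(1/n^{3/2}) E[X] tends to 0 (below the triangle threshold p ~ 1/n).


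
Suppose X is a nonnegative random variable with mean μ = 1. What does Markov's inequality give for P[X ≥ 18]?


μ = E[X] = 1, a = 18.
Markov: P[X ≥ 18] ≤ μ/a = (1)/18 = 1/18.
Numerically: ≈ 0.055556.
(Since a = 18 > μ = 1.000000, the bound 1/18 is < 1 and informative.)

P[X ≥ 18] ≤ 1/18 ≈ 0.055556.


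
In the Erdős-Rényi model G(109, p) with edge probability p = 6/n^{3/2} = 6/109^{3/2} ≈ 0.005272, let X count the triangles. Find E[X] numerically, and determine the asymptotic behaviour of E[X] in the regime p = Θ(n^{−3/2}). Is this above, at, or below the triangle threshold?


Number of potential triangles: C(109, 3) = 209934.
Each occurs with probability p³ ≈ (0.005272)³ ≈ 1.465664e-07.
By linearity: E[X] = C(109, 3)·p³ ≈ 209934 · 1.465664e-07 ≈ 0.0308.
Since α = 3/2 > 1, p = c/n^{3/2} = o(1/n) is below the triangle threshold p ~ 1/n. Asymptotically E[X] ~ (c³/6)·n^{3(1−α)} = (6³/6)·n^{-1.5} → 0, so by Markov's inequality G has no triangles w.h.p.

E[X] ≈ 0.0308; in regime p = Θ(1/n^{3/2}) E[X] tends to 0 (below the triangle threshold p ~ 1/n).


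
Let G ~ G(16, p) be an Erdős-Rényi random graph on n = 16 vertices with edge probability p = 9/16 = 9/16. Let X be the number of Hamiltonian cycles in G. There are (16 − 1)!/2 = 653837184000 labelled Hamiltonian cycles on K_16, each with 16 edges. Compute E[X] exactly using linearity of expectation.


K_16 has (16 − 1)!/2 = 653837184000 labelled Hamiltonian cycles.
For each such Hamiltonian cycle H, let X_H = 1 if all 16 edges of H are present in G. Then P[X_H = 1] = p^{16} = (9/16)^{16} = 1853020188851841/18446744073709551616.
Summing the indicators: E[X] = Σ_H E[X_H] = 653837184000 · p^{16} = 653837184000 · 1853020188851841/18446744073709551616 = 1183177248216831945952875/18014398509481984.
Numerically: E[X] ≈ 6.568e+07.

E[X] = 653837184000 · (9/16)^{16} = 1183177248216831945952875/18014398509481984 ≈ 6.568e+07.


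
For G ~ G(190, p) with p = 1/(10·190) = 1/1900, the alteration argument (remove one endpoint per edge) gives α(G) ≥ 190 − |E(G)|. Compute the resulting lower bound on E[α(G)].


E[|E(G)|] = C(190, 2)·p = 17955 · (1/1900) = 189/20.
E[α(G)] ≥ n − E[|E(G)|] = 190 − 189/20 = 3611/20.
Numerically: ≈ 180.5500.
(This is only a lower bound; the true E[α(G)] may be larger.)

E[α(G)] ≥ 3611/20 ≈ 180.5500.


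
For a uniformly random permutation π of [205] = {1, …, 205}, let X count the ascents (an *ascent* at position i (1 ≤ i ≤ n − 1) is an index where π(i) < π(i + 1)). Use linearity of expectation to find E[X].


Write X = Σ X_I over i = 1, …, 204, with X_I the indicator of one ascent.
There are 204 indicators.
For each fixed i, the pair (π(i), π(i+1)) is a uniformly random ordered pair of distinct values from {1, …, 205}; by symmetry P[π(i) < π(i+1)] = 1/2.
By linearity: E[X] = 204 · (1/2) = (205 − 1) · (1/2) = 102 ≈ 102.000.

E[X] = 102 = 102.000.


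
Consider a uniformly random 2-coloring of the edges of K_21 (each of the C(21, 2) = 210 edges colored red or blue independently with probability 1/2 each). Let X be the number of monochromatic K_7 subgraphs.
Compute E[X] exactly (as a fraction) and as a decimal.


Let X = Σ_S X_S over the C(21, 7) = 116280 subsets S of size 7, where X_S = 1 if the K_7 on S is monochromatic.
For a fixed S, the K_7 on S has C(7, 2) = 21 edges. P[all 21 edges red] = (1/2)^21, and likewise for blue, so P[monochromatic] = 2·(1/2)^21 = 2^{1 − 21} = 1/1048576.
Summing: E[X] = C(21, 7) · 2^{1 − 21} = 116280 · 1/1048576 = 14535/131072.
Numerically: E[X] ≈ 0.111.

E[X] = C(21,7)·2^(1−C(7,2)) = 14535/131072 ≈ 0.111.


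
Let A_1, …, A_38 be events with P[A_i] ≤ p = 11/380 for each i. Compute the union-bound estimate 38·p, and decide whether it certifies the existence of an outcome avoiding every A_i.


Union bound: P[∪_{i=1}^{38} A_i] ≤ Σ_i P[A_i] ≤ 38·p = 38·(11/380) = 11/10.
Numerically: 11/10 ≈ 1.100.
Is 11/10 < 1? NO.
Since the bound 11/10 is ≥ 1, the union bound is uninformative here; it does NOT by itself certify existence.

38·p = 11/10 ≈ 1.100; existence NOT certified by the union bound.


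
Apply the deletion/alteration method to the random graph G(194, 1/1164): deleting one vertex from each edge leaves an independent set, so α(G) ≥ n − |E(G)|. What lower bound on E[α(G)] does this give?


E[|E(G)|] = C(194, 2)·p = 18721 · (1/1164) = 193/12.
E[α(G)] ≥ n − E[|E(G)|] = 194 − 193/12 = 2135/12.
Numerically: ≈ 177.91667.
(This is only a lower bound; the true E[α(G)] may be larger.)

E[α(G)] ≥ 2135/12 ≈ 177.91667.


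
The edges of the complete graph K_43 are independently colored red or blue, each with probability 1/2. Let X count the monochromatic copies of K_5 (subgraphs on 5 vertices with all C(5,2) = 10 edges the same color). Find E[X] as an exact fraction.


Let X = Σ_S X_S over the C(43, 5) = 962598 subsets S of size 5, where X_S = 1 if the K_5 on S is monochromatic.
For a fixed S, the K_5 on S has C(5, 2) = 10 edges. P[all 10 edges red] = (1/2)^10, and likewise for blue, so P[monochromatic] = 2·(1/2)^10 = 2^{1 − 10} = 1/512.
Summing: E[X] = C(43, 5) · 2^{1 − 10} = 962598 · 1/512 = 481299/256.
Numerically: E[X] ≈ 1880.07422.

E[X] = C(43,5)·2^(1−C(5,2)) = 481299/256 ≈ 1880.07422.


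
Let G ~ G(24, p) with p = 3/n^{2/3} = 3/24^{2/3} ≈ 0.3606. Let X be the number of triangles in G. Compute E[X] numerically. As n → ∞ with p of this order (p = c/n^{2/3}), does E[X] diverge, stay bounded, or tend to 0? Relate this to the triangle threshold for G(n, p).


Number of potential triangles: C(24, 3) = 2024.
Each occurs with probability p³ ≈ (0.3606)³ ≈ 4.687500e-02.
By linearity: E[X] = C(24, 3)·p³ ≈ 2024 · 4.687500e-02 ≈ 94.8750.
Since α = 2/3 < 1, p = c/n^{2/3} ≫ 1/n is above the triangle threshold p ~ 1/n. Asymptotically E[X] ~ (c³/6)·n^{3(1−α)} = (3³/6)·n^{1} → ∞; triangles are abundant w.h.p.

E[X] ≈ 94.8750; in regime p = Θ(1/n^{2/3}) E[X] diverges (above the triangle threshold p ~ 1/n).


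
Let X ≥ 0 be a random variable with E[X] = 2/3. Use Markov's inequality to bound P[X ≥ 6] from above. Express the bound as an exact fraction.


μ = E[X] = 2/3, a = 6.
Markov: P[X ≥ 6] ≤ μ/a = (2/3)/6 = 1/9.
Numerically: ≈ 0.11111.
(Since a = 6 > μ = 0.66667, the bound 1/9 is < 1 and informative.)

P[X ≥ 6] ≤ 1/9 ≈ 0.11111.


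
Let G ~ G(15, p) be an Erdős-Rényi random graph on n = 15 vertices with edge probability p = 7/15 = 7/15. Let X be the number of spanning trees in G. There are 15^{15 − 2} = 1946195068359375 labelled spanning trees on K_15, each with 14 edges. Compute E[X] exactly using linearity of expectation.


K_15 has 15^{15 − 2} = 1946195068359375 labelled spanning trees.
For each such spanning tree H, let X_H = 1 if all 14 edges of H are present in G. Then P[X_H = 1] = p^{14} = (7/15)^{14} = 678223072849/29192926025390625.
By linearity: E[X] = Σ_H E[X_H] = 1946195068359375 · p^{14} = 1946195068359375 · 678223072849/29192926025390625 = 678223072849/15.
Numerically: E[X] ≈ 4.52149e+10.

E[X] = 1946195068359375 · (7/15)^{14} = 678223072849/15 ≈ 4.52149e+10.


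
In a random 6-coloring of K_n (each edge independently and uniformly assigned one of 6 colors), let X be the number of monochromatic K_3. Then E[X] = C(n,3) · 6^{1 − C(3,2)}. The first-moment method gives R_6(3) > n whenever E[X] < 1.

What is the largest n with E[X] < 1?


We need C(n, 3) · 6^{1 − 3} < 1, i.e. C(n, 3) < 6^{3 − 1} = 36.
Check values of n near the boundary:
  n = 6: C(6, 3) = 20; 20 < 36? YES
  n = 7: C(7, 3) = 35; 35 < 36? YES
  n = 8: C(8, 3) = 56; 56 < 36? NO
The largest n with C(n, 3) < 36 is n = 7 (where E[X] = 35/36 ≈ 0.972). Hence R_6(3) > 7, i.e. R_6(3) ≥ 8.

Largest n = 7; hence R_6(3) > 7.


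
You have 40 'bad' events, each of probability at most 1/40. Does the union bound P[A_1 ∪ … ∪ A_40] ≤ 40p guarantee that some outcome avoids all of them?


Union bound: P[∪_{i=1}^{40} A_i] ≤ Σ_i P[A_i] ≤ 40·p = 40·(1/40) = 1.
Numerically: 1 ≈ 1.0000000.
Is 1 < 1? NO.
Since the bound 1 is ≥ 1, the union bound is uninformative here; it does NOT by itself certify existence.

40·p = 1 ≈ 1.0000000; existence NOT certified by the union bound.


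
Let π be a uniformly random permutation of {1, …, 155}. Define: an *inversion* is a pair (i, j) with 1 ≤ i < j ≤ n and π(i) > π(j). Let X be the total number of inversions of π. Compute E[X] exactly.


Write X = Σ X_I over the C(155, 2) = 11935 pairs i < j, with X_I the indicator of one inversion.
There are 11935 indicators.
For each fixed pair i < j, the values π(i) and π(j) are two distinct elements of {1, …, 155} in uniformly random order; by symmetry P[π(i) > π(j)] = 1/2.
By linearity: E[X] = 11935 · (1/2) = C(155, 2) · (1/2) = 11935/2 = 11935/2 ≈ 5967.5000.

E[X] = 11935/2 = 5967.5000.


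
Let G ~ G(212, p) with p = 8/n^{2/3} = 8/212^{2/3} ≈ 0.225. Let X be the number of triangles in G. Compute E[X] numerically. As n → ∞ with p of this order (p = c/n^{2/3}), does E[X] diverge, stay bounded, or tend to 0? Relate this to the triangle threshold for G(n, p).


Number of potential triangles: C(212, 3) = 1565620.
Each occurs with probability p³ ≈ (0.225)³ ≈ 1.139195e-02.
By linearity: E[X] = C(212, 3)·p³ ≈ 1565620 · 1.139195e-02 ≈ 17835.4717.
Since α = 2/3 < 1, p = c/n^{2/3} ≫ 1/n is above the triangle threshold p ~ 1/n. Asymptotically E[X] ~ (c³/6)·n^{3(1−α)} = (8³/6)·n^{1} → ∞; triangles are abundant w.h.p.

E[X] ≈ 17835.4717; in regime p = Θ(1/n^{2/3}) E[X] diverges (above the triangle threshold p ~ 1/n).


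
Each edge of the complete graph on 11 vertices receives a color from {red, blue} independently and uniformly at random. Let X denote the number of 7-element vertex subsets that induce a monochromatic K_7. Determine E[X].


Let X = Σ_S X_S over the C(11, 7) = 330 subsets S of size 7, where X_S = 1 if the K_7 on S is monochromatic.
For a fixed S, the K_7 on S has C(7, 2) = 21 edges. P[all 21 edges red] = (1/2)^21, and likewise for blue, so P[monochromatic] = 2·(1/2)^21 = 2^{1 − 21} = 1/1048576.
By linearity of expectation: E[X] = C(11, 7) · 2^{1 − 21} = 330 · 1/1048576 = 165/524288.
Numerically: E[X] ≈ 0.00031.

E[X] = C(11,7)·2^(1−C(7,2)) = 165/524288 ≈ 0.00031.


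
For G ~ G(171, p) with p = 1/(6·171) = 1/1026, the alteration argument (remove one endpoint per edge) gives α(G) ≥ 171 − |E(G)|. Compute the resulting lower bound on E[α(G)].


E[|E(G)|] = C(171, 2)·p = 14535 · (1/1026) = 85/6.
E[α(G)] ≥ n − E[|E(G)|] = 171 − 85/6 = 941/6.
Numerically: ≈ 156.83333.
(This is only a lower bound; the true E[α(G)] may be larger.)

E[α(G)] ≥ 941/6 ≈ 156.83333.


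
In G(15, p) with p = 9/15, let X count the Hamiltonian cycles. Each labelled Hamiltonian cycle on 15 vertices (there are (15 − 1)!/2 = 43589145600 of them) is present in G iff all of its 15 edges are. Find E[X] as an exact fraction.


K_15 has (15 − 1)!/2 = 43589145600 labelled Hamiltonian cycles.
For each such Hamiltonian cycle H, let X_H = 1 if all 15 edges of H are present in G. Then P[X_H = 1] = p^{15} = (3/5)^{15} = 14348907/30517578125.
By linearity of expectation: E[X] = Σ_H E[X_H] = 43589145600 · p^{15} = 43589145600 · 14348907/30517578125 = 25018263856954368/1220703125.
Numerically: E[X] ≈ 2.0495e+07.

E[X] = 43589145600 · (3/5)^{15} = 25018263856954368/1220703125 ≈ 2.0495e+07.


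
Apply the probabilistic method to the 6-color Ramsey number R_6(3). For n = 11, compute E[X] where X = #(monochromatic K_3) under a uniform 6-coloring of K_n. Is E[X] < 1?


E[X] = C(11, 3) · 6^{1 − 3} = 165 · 6^{−2} = 165/36.
As a reduced fraction: E[X] = 55/12 ≈ 4.5833.
Is E[X] < 1? NO.
Since E[X] ≥ 1, the first-moment bound is inconclusive at n = 11; it does NOT by itself certify R_6(3) > 11.

E[X] = 55/12 ≈ 4.5833; E[X] ≥ 1; first-moment method inconclusive here.


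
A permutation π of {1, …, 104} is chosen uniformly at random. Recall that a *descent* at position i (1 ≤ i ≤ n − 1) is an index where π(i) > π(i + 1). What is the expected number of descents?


Write X = Σ X_I over i = 1, …, 103, with X_I the indicator of one descent.
There are 103 indicators.
For each fixed i, the pair (π(i), π(i+1)) is a uniformly random ordered pair of distinct values from {1, …, 104}; by symmetry P[π(i) > π(i+1)] = 1/2.
By linearity: E[X] = 103 · (1/2) = (104 − 1) · (1/2) = 103/2 ≈ 51.500000.

E[X] = 103/2 = 51.500000.


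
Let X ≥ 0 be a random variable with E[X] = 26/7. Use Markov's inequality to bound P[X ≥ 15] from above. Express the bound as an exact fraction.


μ = E[X] = 26/7, a = 15.
Markov: P[X ≥ 15] ≤ μ/a = (26/7)/15 = 26/105.
Numerically: ≈ 0.24762.
(Since a = 15 > μ = 3.71429, the bound 26/105 is < 1 and informative.)

P[X ≥ 15] ≤ 26/105 ≈ 0.24762.


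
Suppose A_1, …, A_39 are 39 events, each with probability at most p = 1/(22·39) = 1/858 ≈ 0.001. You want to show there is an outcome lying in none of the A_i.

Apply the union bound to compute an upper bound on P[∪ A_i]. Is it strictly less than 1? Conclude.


Union bound: P[∪_{i=1}^{39} A_i] ≤ Σ_i P[A_i] ≤ 39·p = 39·(1/858) = 1/22.
Numerically: 1/22 ≈ 0.045.
Is 1/22 < 1? YES.
Since P[∪ A_i] ≤ 1/22 < 1, the complement has P[∩ A_i^c] ≥ 1 − 1/22 = 21/22 > 0, so some outcome avoids every A_i.

39·p = 1/22 ≈ 0.045; existence CERTIFIED by the union bound.


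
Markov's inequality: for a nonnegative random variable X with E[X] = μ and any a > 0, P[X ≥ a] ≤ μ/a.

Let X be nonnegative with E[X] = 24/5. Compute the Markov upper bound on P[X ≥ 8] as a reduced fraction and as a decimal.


μ = E[X] = 24/5, a = 8.
Markov: P[X ≥ 8] ≤ μ/a = (24/5)/8 = 3/5.
Numerically: ≈ 0.600000.
(Since a = 8 > μ = 4.800000, the bound 3/5 is < 1 and informative.)

P[X ≥ 8] ≤ 3/5 ≈ 0.600000.


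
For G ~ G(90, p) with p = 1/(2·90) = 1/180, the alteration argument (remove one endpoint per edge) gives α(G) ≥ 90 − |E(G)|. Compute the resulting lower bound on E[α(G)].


E[|E(G)|] = C(90, 2)·p = 4005 · (1/180) = 89/4.
E[α(G)] ≥ n − E[|E(G)|] = 90 − 89/4 = 271/4.
Numerically: ≈ 67.750000.
(This is only a lower bound; the true E[α(G)] may be larger.)

E[α(G)] ≥ 271/4 ≈ 67.750000.


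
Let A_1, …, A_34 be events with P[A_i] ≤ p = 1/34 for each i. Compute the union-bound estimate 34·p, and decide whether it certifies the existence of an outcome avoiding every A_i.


Union bound: P[∪_{i=1}^{34} A_i] ≤ Σ_i P[A_i] ≤ 34·p = 34·(1/34) = 1.
Numerically: 1 ≈ 1.000.
Is 1 < 1? NO.
Since the bound 1 is ≥ 1, the union bound is uninformative here; it does NOT by itself certify existence.

34·p = 1 ≈ 1.000; existence NOT certified by the union bound.


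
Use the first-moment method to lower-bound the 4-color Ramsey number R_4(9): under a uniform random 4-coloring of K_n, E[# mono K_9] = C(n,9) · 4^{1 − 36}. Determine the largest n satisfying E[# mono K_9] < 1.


We need C(n, 9) · 4^{1 − 36} < 1, i.e. C(n, 9) < 4^{36 − 1} = 1180591620717411303424.
Check values of n near the boundary:
  n = 908: C(908, 9) = 1111058428637338083100; 1111058428637338083100 < 1180591620717411303424? YES
  n = 909: C(909, 9) = 1122169012923711463931; 1122169012923711463931 < 1180591620717411303424? YES
  n = 910: C(910, 9) = 1133378248346922788210; 1133378248346922788210 < 1180591620717411303424? YES
  n = 911: C(911, 9) = 1144686900492291197405; 1144686900492291197405 < 1180591620717411303424? YES
  n = 912: C(912, 9) = 1156095740032081475120; 1156095740032081475120 < 1180591620717411303424? YES
  n = 913: C(913, 9) = 1167605542753639808390; 1167605542753639808390 < 1180591620717411303424? YES
  n = 914: C(914, 9) = 1179217089587653905932; 1179217089587653905932 < 1180591620717411303424? YES
  n = 915: C(915, 9) = 1190931166636537885130; 1190931166636537885130 < 1180591620717411303424? NO
  n = 916: C(916, 9) = 1202748565202942340440; 1202748565202942340440 < 1180591620717411303424? NO
  n = 917: C(917, 9) = 1214670081818390006810; 1214670081818390006810 < 1180591620717411303424? NO
The largest n with C(n, 9) < 1180591620717411303424 is n = 914 (where E[X] = 294804272396913476483/295147905179352825856 ≈ 0.998836). Hence R_4(9) > 914, i.e. R_4(9) ≥ 915.

Largest n = 914; hence R_4(9) > 914.


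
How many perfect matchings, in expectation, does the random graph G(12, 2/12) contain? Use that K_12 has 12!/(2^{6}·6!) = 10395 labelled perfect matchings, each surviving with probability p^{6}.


K_12 has 12!/(2^{6}·6!) = 10395 labelled perfect matchings.
For each such perfect matching H, let X_H = 1 if all 6 edges of H are present in G. Then P[X_H = 1] = p^{6} = (1/6)^{6} = 1/46656.
By linearity of expectation: E[X] = Σ_H E[X_H] = 10395 · p^{6} = 10395 · 1/46656 = 385/1728.
Numerically: E[X] ≈ 0.2228.

E[X] = 10395 · (1/6)^{6} = 385/1728 ≈ 0.2228.


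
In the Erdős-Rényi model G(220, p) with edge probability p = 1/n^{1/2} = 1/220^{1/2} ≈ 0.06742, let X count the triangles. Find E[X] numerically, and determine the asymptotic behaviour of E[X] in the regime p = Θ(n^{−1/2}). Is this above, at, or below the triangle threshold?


Number of potential triangles: C(220, 3) = 1750540.
Each occurs with probability p³ ≈ (0.06742)³ ≈ 3.064545e-04.
By linearity: E[X] = C(220, 3)·p³ ≈ 1750540 · 3.064545e-04 ≈ 536.4608.
Since α = 1/2 < 1, p = c/n^{1/2} ≫ 1/n is above the triangle threshold p ~ 1/n. Asymptotically E[X] ~ (c³/6)·n^{3(1−α)} = (1³/6)·n^{1.5} → ∞; triangles are abundant w.h.p.

E[X] ≈ 536.4608; in regime p = Θ(1/n^{1/2}) E[X] diverges (above the triangle threshold p ~ 1/n).


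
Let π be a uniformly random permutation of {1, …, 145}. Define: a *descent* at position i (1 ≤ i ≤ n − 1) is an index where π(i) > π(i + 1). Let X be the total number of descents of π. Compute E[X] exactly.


Write X = Σ X_I over i = 1, …, 144, with X_I the indicator of one descent.
There are 144 indicators.
For each fixed i, the pair (π(i), π(i+1)) is a uniformly random ordered pair of distinct values from {1, …, 145}; by symmetry P[π(i) > π(i+1)] = 1/2.
By linearity: E[X] = 144 · (1/2) = (145 − 1) · (1/2) = 72 ≈ 72.0000.

E[X] = 72 = 72.0000.


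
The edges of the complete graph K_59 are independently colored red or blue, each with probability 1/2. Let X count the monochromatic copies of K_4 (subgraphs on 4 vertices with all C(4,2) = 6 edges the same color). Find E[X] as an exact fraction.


Let X = Σ_S X_S over the C(59, 4) = 455126 subsets S of size 4, where X_S = 1 if the K_4 on S is monochromatic.
For a fixed S, the K_4 on S has C(4, 2) = 6 edges. P[all 6 edges red] = (1/2)^6, and likewise for blue, so P[monochromatic] = 2·(1/2)^6 = 2^{1 − 6} = 1/32.
Summing: E[X] = C(59, 4) · 2^{1 − 6} = 455126 · 1/32 = 227563/16.
Numerically: E[X] ≈ 14222.687500.

E[X] = C(59,4)·2^(1−C(4,2)) = 227563/16 ≈ 14222.687500.


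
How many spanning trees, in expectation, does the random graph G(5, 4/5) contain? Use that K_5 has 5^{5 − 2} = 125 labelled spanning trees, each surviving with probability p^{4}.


K_5 has 5^{5 − 2} = 125 labelled spanning trees.
For each such spanning tree H, let X_H = 1 if all 4 edges of H are present in G. Then P[X_H = 1] = p^{4} = (4/5)^{4} = 256/625.
Summing the indicators: E[X] = Σ_H E[X_H] = 125 · p^{4} = 125 · 256/625 = 256/5.
Numerically: E[X] ≈ 51.2.

E[X] = 125 · (4/5)^{4} = 256/5 ≈ 51.2.


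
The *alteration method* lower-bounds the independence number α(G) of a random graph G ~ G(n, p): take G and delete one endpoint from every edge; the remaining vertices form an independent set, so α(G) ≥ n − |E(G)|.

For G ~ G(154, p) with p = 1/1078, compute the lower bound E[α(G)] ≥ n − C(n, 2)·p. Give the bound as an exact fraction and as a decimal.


E[|E(G)|] = C(154, 2)·p = 11781 · (1/1078) = 153/14.
E[α(G)] ≥ n − E[|E(G)|] = 154 − 153/14 = 2003/14.
Numerically: ≈ 143.07143.
(This is only a lower bound; the true E[α(G)] may be larger.)

E[α(G)] ≥ 2003/14 ≈ 143.07143.


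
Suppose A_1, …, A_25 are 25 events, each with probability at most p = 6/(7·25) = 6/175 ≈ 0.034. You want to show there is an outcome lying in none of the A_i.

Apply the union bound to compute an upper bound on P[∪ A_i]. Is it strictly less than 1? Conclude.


Union bound: P[∪_{i=1}^{25} A_i] ≤ Σ_i P[A_i] ≤ 25·p = 25·(6/175) = 6/7.
Numerically: 6/7 ≈ 0.857.
Is 6/7 < 1? YES.
Since P[∪ A_i] ≤ 6/7 < 1, the complement has P[∩ A_i^c] ≥ 1 − 6/7 = 1/7 > 0, so some outcome avoids every A_i.

25·p = 6/7 ≈ 0.857; existence CERTIFIED by the union bound.


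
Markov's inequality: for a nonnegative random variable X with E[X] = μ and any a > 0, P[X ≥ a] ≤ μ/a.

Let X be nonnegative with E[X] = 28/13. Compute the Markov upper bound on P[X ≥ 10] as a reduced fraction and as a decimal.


μ = E[X] = 28/13, a = 10.
Markov: P[X ≥ 10] ≤ μ/a = (28/13)/10 = 14/65.
Numerically: ≈ 0.21538.
(Since a = 10 > μ = 2.15385, the bound 14/65 is < 1 and informative.)

P[X ≥ 10] ≤ 14/65 ≈ 0.21538.


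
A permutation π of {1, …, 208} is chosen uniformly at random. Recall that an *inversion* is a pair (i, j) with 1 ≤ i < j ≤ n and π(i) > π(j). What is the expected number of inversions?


Write X = Σ X_I over the C(208, 2) = 21528 pairs i < j, with X_I the indicator of one inversion.
There are 21528 indicators.
For each fixed pair i < j, the values π(i) and π(j) are two distinct elements of {1, …, 208} in uniformly random order; by symmetry P[π(i) > π(j)] = 1/2.
By linearity: E[X] = 21528 · (1/2) = C(208, 2) · (1/2) = 21528/2 = 10764 ≈ 10764.0000.

E[X] = 10764 = 10764.0000.


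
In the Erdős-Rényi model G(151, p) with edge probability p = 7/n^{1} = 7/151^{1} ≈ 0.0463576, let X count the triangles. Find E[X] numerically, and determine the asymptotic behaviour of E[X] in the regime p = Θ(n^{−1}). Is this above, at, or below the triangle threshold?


Number of potential triangles: C(151, 3) = 562475.
Each occurs with probability p³ ≈ (0.0463576)³ ≈ 9.96238401e-05.
By linearity: E[X] = C(151, 3)·p³ ≈ 562475 · 9.96238401e-05 ≈ 56.035919.
Here α = 1, so p = 7/n is exactly at the triangle threshold p ~ 1/n. Asymptotically E[X] → c³/6 = 7³/6 = 343/6 ≈ 57.166667, a bounded constant. In this regime the triangle count is asymptotically Poisson(c³/6).

E[X] ≈ 56.035919; in regime p = Θ(1/n^{1}) E[X] stays bounded (at the triangle threshold p ~ 1/n).


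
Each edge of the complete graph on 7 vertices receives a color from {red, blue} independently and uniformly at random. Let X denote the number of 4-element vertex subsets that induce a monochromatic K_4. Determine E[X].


Let X = Σ_S X_S over the C(7, 4) = 35 subsets S of size 4, where X_S = 1 if the K_4 on S is monochromatic.
For a fixed S, the K_4 on S has C(4, 2) = 6 edges. P[all 6 edges red] = (1/2)^6, and likewise for blue, so P[monochromatic] = 2·(1/2)^6 = 2^{1 − 6} = 1/32.
By linearity of expectation: E[X] = C(7, 4) · 2^{1 − 6} = 35 · 1/32 = 35/32.
Numerically: E[X] ≈ 1.0938.

E[X] = C(7,4)·2^(1−C(4,2)) = 35/32 ≈ 1.0938.


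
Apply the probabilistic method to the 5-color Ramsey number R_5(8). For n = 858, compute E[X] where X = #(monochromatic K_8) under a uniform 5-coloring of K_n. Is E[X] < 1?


E[X] = C(858, 8) · 5^{1 − 28} = 7049584530256467771 · 5^{−27} = 7049584530256467771/7450580596923828125.
As a reduced fraction: E[X] = 7049584530256467771/7450580596923828125 ≈ 0.946179.
Is E[X] < 1? YES.
Since E[X] < 1, there exists a 5-coloring of K_{858} with no monochromatic K_8; hence R_5(8) > 858.

E[X] = 7049584530256467771/7450580596923828125 ≈ 0.946179; E[X] < 1, so R_5(8) > 858.


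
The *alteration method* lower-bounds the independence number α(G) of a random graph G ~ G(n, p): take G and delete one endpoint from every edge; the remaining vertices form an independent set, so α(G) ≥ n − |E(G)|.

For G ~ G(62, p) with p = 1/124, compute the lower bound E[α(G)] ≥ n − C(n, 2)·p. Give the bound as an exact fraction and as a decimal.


E[|E(G)|] = C(62, 2)·p = 1891 · (1/124) = 61/4.
E[α(G)] ≥ n − E[|E(G)|] = 62 − 61/4 = 187/4.
Numerically: ≈ 46.75000.
(This is only a lower bound; the true E[α(G)] may be larger.)

E[α(G)] ≥ 187/4 ≈ 46.75000.


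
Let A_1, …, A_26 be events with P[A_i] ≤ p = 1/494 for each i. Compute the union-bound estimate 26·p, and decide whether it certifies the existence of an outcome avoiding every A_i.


Union bound: P[∪_{i=1}^{26} A_i] ≤ Σ_i P[A_i] ≤ 26·p = 26·(1/494) = 1/19.
Numerically: 1/19 ≈ 0.0526316.
Is 1/19 < 1? YES.
Since P[∪ A_i] ≤ 1/19 < 1, the complement has P[∩ A_i^c] ≥ 1 − 1/19 = 18/19 > 0, so some outcome avoids every A_i.

26·p = 1/19 ≈ 0.0526316; existence CERTIFIED by the union bound.


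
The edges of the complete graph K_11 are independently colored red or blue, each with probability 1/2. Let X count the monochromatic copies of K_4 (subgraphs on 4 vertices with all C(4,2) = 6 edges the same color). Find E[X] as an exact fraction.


Let X = Σ_S X_S over the C(11, 4) = 330 subsets S of size 4, where X_S = 1 if the K_4 on S is monochromatic.
For a fixed S, the K_4 on S has C(4, 2) = 6 edges. P[all 6 edges red] = (1/2)^6, and likewise for blue, so P[monochromatic] = 2·(1/2)^6 = 2^{1 − 6} = 1/32.
Summing: E[X] = C(11, 4) · 2^{1 − 6} = 330 · 1/32 = 165/16.
Numerically: E[X] ≈ 10.312.

E[X] = C(11,4)·2^(1−C(4,2)) = 165/16 ≈ 10.312.


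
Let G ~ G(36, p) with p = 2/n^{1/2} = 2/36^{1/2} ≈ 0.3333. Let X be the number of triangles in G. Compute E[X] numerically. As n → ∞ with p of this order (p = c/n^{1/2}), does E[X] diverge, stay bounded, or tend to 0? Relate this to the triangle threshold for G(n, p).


Number of potential triangles: C(36, 3) = 7140.
Each occurs with probability p³ ≈ (0.3333)³ ≈ 3.703704e-02.
By linearity: E[X] = C(36, 3)·p³ ≈ 7140 · 3.703704e-02 ≈ 264.4444.
Since α = 1/2 < 1, p = c/n^{1/2} ≫ 1/n is above the triangle threshold p ~ 1/n. Asymptotically E[X] ~ (c³/6)·n^{3(1−α)} = (2³/6)·n^{1.5} → ∞; triangles are abundant w.h.p.

E[X] ≈ 264.4444; in regime p = Θ(1/n^{1/2}) E[X] diverges (above the triangle threshold p ~ 1/n).


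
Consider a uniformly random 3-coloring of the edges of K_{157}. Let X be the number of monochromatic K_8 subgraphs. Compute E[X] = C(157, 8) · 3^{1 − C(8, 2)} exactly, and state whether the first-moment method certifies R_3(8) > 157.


E[X] = C(157, 8) · 3^{1 − 28} = 7637643295425 · 3^{−27} = 7637643295425/7625597484987.
As a reduced fraction: E[X] = 848627032825/847288609443 ≈ 1.0015797.
Is E[X] < 1? NO.
Since E[X] ≥ 1, the first-moment bound is inconclusive at n = 157; it does NOT by itself certify R_3(8) > 157.

E[X] = 848627032825/847288609443 ≈ 1.0015797; E[X] ≥ 1; first-moment method inconclusive here.


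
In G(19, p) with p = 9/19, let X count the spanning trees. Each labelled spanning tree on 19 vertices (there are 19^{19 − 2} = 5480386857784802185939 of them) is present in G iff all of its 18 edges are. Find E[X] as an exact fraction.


K_19 has 19^{19 − 2} = 5480386857784802185939 labelled spanning trees.
For each such spanning tree H, let X_H = 1 if all 18 edges of H are present in G. Then P[X_H = 1] = p^{18} = (9/19)^{18} = 150094635296999121/104127350297911241532841.
By linearity of expectation: E[X] = Σ_H E[X_H] = 5480386857784802185939 · p^{18} = 5480386857784802185939 · 150094635296999121/104127350297911241532841 = 150094635296999121/19.
Numerically: E[X] ≈ 7.9e+15.

E[X] = 5480386857784802185939 · (9/19)^{18} = 150094635296999121/19 ≈ 7.9e+15.


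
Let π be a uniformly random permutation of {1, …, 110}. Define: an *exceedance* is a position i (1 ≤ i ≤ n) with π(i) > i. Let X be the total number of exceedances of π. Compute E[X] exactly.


Write X = Σ_{i=1}^{110} X_i, where X_i = 1_{π(i) > i}.
For each fixed i, π(i) is uniform over {1, …, 110} (marginal of a uniform permutation), so P[π(i) > i] = (n − i)/n. Summing: Σ_{i=1}^{110} (n − i)/n = (0 + 1 + … + 109)/110 = 110(110 − 1)/(2·110) = (110 − 1)/2.
Hence E[X] = Σ_{i=1}^{110} (110 − i)/110 = 109/2 ≈ 54.50000.

E[X] = 109/2 = 54.50000.


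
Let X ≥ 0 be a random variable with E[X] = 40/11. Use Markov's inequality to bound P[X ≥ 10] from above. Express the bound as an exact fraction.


μ = E[X] = 40/11, a = 10.
Markov: P[X ≥ 10] ≤ μ/a = (40/11)/10 = 4/11.
Numerically: ≈ 0.36364.
(Since a = 10 > μ = 3.63636, the bound 4/11 is < 1 and informative.)

P[X ≥ 10] ≤ 4/11 ≈ 0.36364.


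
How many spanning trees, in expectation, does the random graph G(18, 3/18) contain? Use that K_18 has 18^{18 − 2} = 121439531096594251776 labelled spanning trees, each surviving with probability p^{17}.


K_18 has 18^{18 − 2} = 121439531096594251776 labelled spanning trees.
For each such spanning tree H, let X_H = 1 if all 17 edges of H are present in G. Then P[X_H = 1] = p^{17} = (1/6)^{17} = 1/16926659444736.
By linearity of expectation: E[X] = Σ_H E[X_H] = 121439531096594251776 · p^{17} = 121439531096594251776 · 1/16926659444736 = 14348907/2.
Numerically: E[X] ≈ 7.17e+06.

E[X] = 121439531096594251776 · (1/6)^{17} = 14348907/2 ≈ 7.17e+06.


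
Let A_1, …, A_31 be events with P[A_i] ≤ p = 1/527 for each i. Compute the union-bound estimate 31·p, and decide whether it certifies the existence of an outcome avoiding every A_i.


Union bound: P[∪_{i=1}^{31} A_i] ≤ Σ_i P[A_i] ≤ 31·p = 31·(1/527) = 1/17.
Numerically: 1/17 ≈ 0.0588.
Is 1/17 < 1? YES.
Since P[∪ A_i] ≤ 1/17 < 1, the complement has P[∩ A_i^c] ≥ 1 − 1/17 = 16/17 > 0, so some outcome avoids every A_i.

31·p = 1/17 ≈ 0.0588; existence CERTIFIED by the union bound.


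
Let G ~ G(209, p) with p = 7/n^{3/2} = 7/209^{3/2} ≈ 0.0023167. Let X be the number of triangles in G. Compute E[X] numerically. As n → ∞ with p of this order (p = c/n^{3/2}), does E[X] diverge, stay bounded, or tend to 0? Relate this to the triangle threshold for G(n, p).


Number of potential triangles: C(209, 3) = 1499784.
Each occurs with probability p³ ≈ (0.0023167)³ ≈ 1.2434715e-08.
By linearity: E[X] = C(209, 3)·p³ ≈ 1499784 · 1.2434715e-08 ≈ 0.01865.
Since α = 3/2 > 1, p = c/n^{3/2} = o(1/n) is below the triangle threshold p ~ 1/n. Asymptotically E[X] ~ (c³/6)·n^{3(1−α)} = (7³/6)·n^{-1.5} → 0, so by Markov's inequality G has no triangles w.h.p.

E[X] ≈ 0.01865; in regime p = Θ(1/n^{3/2}) E[X] tends to 0 (below the triangle threshold p ~ 1/n).


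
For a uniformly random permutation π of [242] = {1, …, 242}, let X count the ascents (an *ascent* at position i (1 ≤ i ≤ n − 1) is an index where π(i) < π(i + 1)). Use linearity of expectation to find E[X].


Write X = Σ X_I over i = 1, …, 241, with X_I the indicator of one ascent.
There are 241 indicators.
For each fixed i, the pair (π(i), π(i+1)) is a uniformly random ordered pair of distinct values from {1, …, 242}; by symmetry P[π(i) < π(i+1)] = 1/2.
By linearity: E[X] = 241 · (1/2) = (242 − 1) · (1/2) = 241/2 ≈ 120.5000.

E[X] = 241/2 = 120.5000.


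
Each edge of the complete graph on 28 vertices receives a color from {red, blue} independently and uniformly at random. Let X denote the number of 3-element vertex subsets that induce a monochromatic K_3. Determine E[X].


Let X = Σ_S X_S over the C(28, 3) = 3276 subsets S of size 3, where X_S = 1 if the K_3 on S is monochromatic.
For a fixed S, the K_3 on S has C(3, 2) = 3 edges. P[all 3 edges red] = (1/2)^3, and likewise for blue, so P[monochromatic] = 2·(1/2)^3 = 2^{1 − 3} = 1/4.
By linearity of expectation: E[X] = C(28, 3) · 2^{1 − 3} = 3276 · 1/4 = 819.
Numerically: E[X] ≈ 819.00000.

E[X] = C(28,3)·2^(1−C(3,2)) = 819 ≈ 819.00000.


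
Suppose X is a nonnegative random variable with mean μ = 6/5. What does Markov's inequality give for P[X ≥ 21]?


μ = E[X] = 6/5, a = 21.
Markov: P[X ≥ 21] ≤ μ/a = (6/5)/21 = 2/35.
Numerically: ≈ 0.057.
(Since a = 21 > μ = 1.200, the bound 2/35 is < 1 and informative.)

P[X ≥ 21] ≤ 2/35 ≈ 0.057.


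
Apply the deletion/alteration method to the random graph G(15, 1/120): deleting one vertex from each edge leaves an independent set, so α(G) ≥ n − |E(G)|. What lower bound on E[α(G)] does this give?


E[|E(G)|] = C(15, 2)·p = 105 · (1/120) = 7/8.
E[α(G)] ≥ n − E[|E(G)|] = 15 − 7/8 = 113/8.
Numerically: ≈ 14.125000.
(This is only a lower bound; the true E[α(G)] may be larger.)

E[α(G)] ≥ 113/8 ≈ 14.125000.


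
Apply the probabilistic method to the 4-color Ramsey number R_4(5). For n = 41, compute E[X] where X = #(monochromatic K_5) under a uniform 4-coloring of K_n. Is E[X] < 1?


E[X] = C(41, 5) · 4^{1 − 10} = 749398 · 4^{−9} = 749398/262144.
As a reduced fraction: E[X] = 374699/131072 ≈ 2.858727.
Is E[X] < 1? NO.
Since E[X] ≥ 1, the first-moment bound is inconclusive at n = 41; it does NOT by itself certify R_4(5) > 41.

E[X] = 374699/131072 ≈ 2.858727; E[X] ≥ 1; first-moment method inconclusive here.


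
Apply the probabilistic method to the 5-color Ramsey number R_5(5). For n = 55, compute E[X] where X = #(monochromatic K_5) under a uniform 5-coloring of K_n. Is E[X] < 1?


E[X] = C(55, 5) · 5^{1 − 10} = 3478761 · 5^{−9} = 3478761/1953125.
As a reduced fraction: E[X] = 3478761/1953125 ≈ 1.7811256.
Is E[X] < 1? NO.
Since E[X] ≥ 1, the first-moment bound is inconclusive at n = 55; it does NOT by itself certify R_5(5) > 55.

E[X] = 3478761/1953125 ≈ 1.7811256; E[X] ≥ 1; first-moment method inconclusive here.


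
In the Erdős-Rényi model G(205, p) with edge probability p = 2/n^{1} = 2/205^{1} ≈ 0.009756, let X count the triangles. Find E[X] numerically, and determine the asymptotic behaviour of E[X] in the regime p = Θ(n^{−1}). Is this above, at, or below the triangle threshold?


Number of potential triangles: C(205, 3) = 1414910.
Each occurs with probability p³ ≈ (0.009756)³ ≈ 9.285994e-07.
By linearity: E[X] = C(205, 3)·p³ ≈ 1414910 · 9.285994e-07 ≈ 1.3139.
Here α = 1, so p = 2/n is exactly at the triangle threshold p ~ 1/n. Asymptotically E[X] → c³/6 = 2³/6 = 4/3 ≈ 1.3333, a bounded constant. In this regime the triangle count is asymptotically Poisson(c³/6).

E[X] ≈ 1.3139; in regime p = Θ(1/n^{1}) E[X] stays bounded (at the triangle threshold p ~ 1/n).


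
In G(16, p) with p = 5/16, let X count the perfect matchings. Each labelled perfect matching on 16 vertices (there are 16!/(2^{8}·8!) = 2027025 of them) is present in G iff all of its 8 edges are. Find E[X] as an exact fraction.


K_16 has 16!/(2^{8}·8!) = 2027025 labelled perfect matchings.
For each such perfect matching H, let X_H = 1 if all 8 edges of H are present in G. Then P[X_H = 1] = p^{8} = (5/16)^{8} = 390625/4294967296.
By linearity: E[X] = Σ_H E[X_H] = 2027025 · p^{8} = 2027025 · 390625/4294967296 = 791806640625/4294967296.
Numerically: E[X] ≈ 184.36.

E[X] = 2027025 · (5/16)^{8} = 791806640625/4294967296 ≈ 184.36.
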